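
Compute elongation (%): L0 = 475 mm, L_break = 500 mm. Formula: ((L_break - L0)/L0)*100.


Formula: Elongation (%) = ((L_break - L0) / L0) * 100
Step 1: Extension = 500 - 475 = 25 mm
Step 2: Elongation = (25 / 475) * 100
Step 3: Elongation = 0.052632 * 100 = 5.2632% ≈ 5.3%

5.3%


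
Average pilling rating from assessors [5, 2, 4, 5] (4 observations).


Formula: Mean = sum / count
Sum = 5 + 2 + 4 + 5 = 16
Mean = 16 / 4 = 4.0

4.0


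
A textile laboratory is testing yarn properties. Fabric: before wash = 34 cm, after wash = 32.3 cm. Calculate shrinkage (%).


Formula: Shrinkage% = ((L_before - L_after) / L_before) * 100
Step 1: Shrinkage = 34 - 32.3 = 1.7 cm
Step 2: Shrinkage% = (1.7 / 34) * 100
Step 3: Shrinkage% = 0.05 * 100 = 5.0%

5.0%


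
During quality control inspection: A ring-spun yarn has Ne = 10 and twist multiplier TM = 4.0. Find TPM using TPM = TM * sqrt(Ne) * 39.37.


Formula: TPM = TM * sqrt(Ne) * 39.37
Step 1: sqrt(Ne) = sqrt(10) = 3.1623
Step 2: TM * sqrt(Ne) = 4.0 * 3.1623 = 12.6492
Step 3: TPM = 12.6492 * 39.37 = 498 twists/m

498 twists/m


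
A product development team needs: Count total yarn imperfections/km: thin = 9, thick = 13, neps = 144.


Formula: Total = thin places + thick places + neps
Total = 9 + 13 + 144
Total = 166 imperfections/km

166 imperfections/km


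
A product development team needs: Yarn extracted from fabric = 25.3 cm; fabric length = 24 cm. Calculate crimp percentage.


Formula: Crimp% = ((L_yarn - L_fabric) / L_fabric) * 100
Step 1: Extension = 25.3 - 24 = 1.3 cm
Step 2: Crimp% = (1.3 / 24) * 100
Step 3: Crimp% = 0.054167 * 100 = 5.4167% ≈ 5.4%

5.4%


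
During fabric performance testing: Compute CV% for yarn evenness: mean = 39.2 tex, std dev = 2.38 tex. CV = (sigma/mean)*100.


Formula: CV% = (standard deviation / mean) * 100
Step 1: Ratio = 2.38 / 39.2 = 0.060714
Step 2: CV% = 0.060714 * 100 = 6.0714% ≈ 6.1%

6.1%


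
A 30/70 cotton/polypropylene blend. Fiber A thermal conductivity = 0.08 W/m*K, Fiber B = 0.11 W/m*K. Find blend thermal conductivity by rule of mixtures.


Formula: Blend property = (fraction_A * property_A) + (fraction_B * property_B)
Step 1: Contribution A = 30/100 * 0.08 W/m*K = 0.024 W/m*K
Step 2: Contribution B = 70/100 * 0.11 W/m*K = 0.077 W/m*K
Step 3: Blend thermal conductivity = 0.024 + 0.077 = 0.101 W/m*K

0.101 W/m*K


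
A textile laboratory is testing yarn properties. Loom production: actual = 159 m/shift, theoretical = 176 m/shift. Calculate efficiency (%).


Formula: Efficiency% = (Actual output / Theoretical output) * 100
Efficiency% = (159 / 176) * 100
Efficiency% = 0.903409 * 100 = 90.3409% ≈ 90.3%

90.3%


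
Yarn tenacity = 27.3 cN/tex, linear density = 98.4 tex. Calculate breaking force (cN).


Formula: Breaking force = Tenacity * Linear density
F = 27.3 cN/tex * 98.4 tex
F = 2686.32 cN

2686.32 cN


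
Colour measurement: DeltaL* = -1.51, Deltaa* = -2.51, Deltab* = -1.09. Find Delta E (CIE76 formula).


Formula: Delta E = sqrt(dL*^2 + da*^2 + db*^2)
Step 1: dL*^2 = (-1.51)^2 = 2.2801
Step 2: da*^2 = (-2.51)^2 = 6.3001
Step 3: db*^2 = (-1.09)^2 = 1.1881
Step 4: Sum = 2.2801 + 6.3001 + 1.1881 = 9.7683
Step 5: Delta E = sqrt(9.7683) = 3.13

3.13 Delta E


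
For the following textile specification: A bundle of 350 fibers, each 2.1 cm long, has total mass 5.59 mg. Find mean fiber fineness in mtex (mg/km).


Formula: fineness (mtex) = mass (mg) / total length (km) = (mass_mg / total_length_m) * 1000
Step 1: Convert fiber length: 2.1 cm = 0.021 m
Step 2: Total fiber length = 350 * 0.021 = 7.35 m
Step 3: Linear density = 5.59 mg / 7.35 m = 0.7605 mg/m
Step 4: fineness = 0.7605 * 1000 = 760.5 mtex

760.5 mtex


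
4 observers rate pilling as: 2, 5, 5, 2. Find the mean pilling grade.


Formula: Mean = sum / count
Sum = 2 + 5 + 5 + 2 = 14
Mean = 14 / 4 = 3.5

3.5


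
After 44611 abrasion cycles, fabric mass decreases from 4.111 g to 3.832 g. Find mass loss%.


Formula: Mass loss% = ((m_before - m_after) / m_before) * 100
Step 1: Mass loss = 4.111 - 3.832 = 0.279 g
Step 2: Ratio = 0.279 / 4.111 = 0.0678667
Step 3: Mass loss% = 0.0678667 * 100 = 6.78667% ≈ 6.79%

6.79%


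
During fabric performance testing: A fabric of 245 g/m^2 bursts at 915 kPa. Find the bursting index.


Formula: Bursting Index = Bursting Strength / Fabric GSM
BI = 915 kPa / 245 g/m^2
BI = 3.735 kPa/(g/m^2)

3.735 kPa/(g/m^2)


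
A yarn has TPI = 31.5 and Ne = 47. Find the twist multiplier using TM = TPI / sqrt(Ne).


Formula: TM = TPI / sqrt(Ne)
Step 1: sqrt(Ne) = sqrt(47) = 6.8557
Step 2: TM = 31.5 / 6.8557 = 4.59

4.59 TM


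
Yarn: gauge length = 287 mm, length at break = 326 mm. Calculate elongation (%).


Formula: Elongation (%) = ((L_break - L0) / L0) * 100
Step 1: Extension = 326 - 287 = 39 mm
Step 2: Elongation = (39 / 287) * 100
Step 3: Elongation = 0.135889 * 100 = 13.5889% ≈ 13.6%

13.6%


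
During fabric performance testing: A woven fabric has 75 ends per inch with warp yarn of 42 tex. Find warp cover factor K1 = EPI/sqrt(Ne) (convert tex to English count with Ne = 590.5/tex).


Formula: K1 = EPI / sqrt(Ne), with Ne = 590.5 / tex_warp
Step 1: Ne = 590.5 / 42 = 14.06
Step 2: sqrt(Ne) = sqrt(14.06) = 3.7497
Step 3: K1 = 75 / 3.7497 = 20.0

20.0


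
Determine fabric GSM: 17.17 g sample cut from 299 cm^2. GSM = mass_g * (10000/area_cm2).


Formula: GSM = mass_g / area_m2
Step 1: Convert area: 299 cm^2 = 299 / 10000 = 0.0299 m^2
Step 2: GSM = 17.17 g / 0.0299 m^2 = 574.2 g/m^2

574.2 g/m^2


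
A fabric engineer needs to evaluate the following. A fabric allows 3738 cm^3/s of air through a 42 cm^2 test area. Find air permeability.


Formula: Air Permeability = Airflow / Test Area
AP = 3738 cm^3/s / 42 cm^2
AP = 89.0 cm^3/s/cm^2

89.0 cm^3/s/cm^2


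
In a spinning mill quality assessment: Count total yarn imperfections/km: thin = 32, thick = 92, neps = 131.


Formula: Total = thin places + thick places + neps
Total = 32 + 92 + 131
Total = 255 imperfections/km

255 imperfections/km


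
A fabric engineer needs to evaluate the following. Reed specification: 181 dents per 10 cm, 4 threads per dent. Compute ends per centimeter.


Formula: EPC = (dents per 10 cm * ends per dent) / 10
Step 1: Total ends per 10 cm = 181 * 4 = 724
Step 2: EPC = 724 / 10 = 72.4 ends/cm

72.4 ends/cm


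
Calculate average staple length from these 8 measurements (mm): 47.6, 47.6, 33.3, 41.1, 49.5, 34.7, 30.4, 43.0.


Formula: Mean = sum of lengths / count
Sum = 47.6 + 47.6 + 33.3 + 41.1 + 49.5 + 34.7 + 30.4 + 43.0
Sum = 327.2 mm
Mean = 327.2 / 8 = 40.90 mm

40.90 mm


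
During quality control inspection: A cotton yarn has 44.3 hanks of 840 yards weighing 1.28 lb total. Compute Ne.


Formula: Ne = hanks / mass_lb
Substituting: Ne = 44.3 / 1.28
Ne = 34.6

34.6 Ne


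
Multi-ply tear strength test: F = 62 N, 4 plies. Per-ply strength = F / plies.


Formula: Per-ply strength = Total force / Number of plies
Per-ply = 62 N / 4
Per-ply = 15.5 N

15.5 N


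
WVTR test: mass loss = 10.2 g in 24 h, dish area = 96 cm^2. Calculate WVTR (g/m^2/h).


Formula: WVTR = mass_loss / (area * time)
Step 1: Convert area: 96 cm^2 = 0.0096 m^2
Step 2: WVTR = 10.2 g / (0.0096 m^2 * 24 h)
Step 3: WVTR = 10.2 / 0.2304 = 44.3 g/m^2/h

44.3 g/m^2/h


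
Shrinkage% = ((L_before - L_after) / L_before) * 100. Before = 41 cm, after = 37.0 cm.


Formula: Shrinkage% = ((L_before - L_after) / L_before) * 100
Step 1: Shrinkage = 41 - 37.0 = 4.0 cm
Step 2: Shrinkage% = (4.0 / 41) * 100
Step 3: Shrinkage% = 0.097561 * 100 = 9.7561% ≈ 9.8%

9.8%


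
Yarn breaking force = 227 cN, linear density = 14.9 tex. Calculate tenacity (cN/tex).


Formula: Tenacity = Breaking force / Linear density
Tenacity = 227 cN / 14.9 tex
Tenacity = 15.23 cN/tex

15.23 cN/tex


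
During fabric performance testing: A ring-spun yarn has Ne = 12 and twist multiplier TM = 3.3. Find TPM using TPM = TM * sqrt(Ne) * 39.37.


Formula: TPM = TM * sqrt(Ne) * 39.37
Step 1: sqrt(Ne) = sqrt(12) = 3.4641
Step 2: TM * sqrt(Ne) = 3.3 * 3.4641 = 11.4315
Step 3: TPM = 11.4315 * 39.37 = 450 twists/m

450 twists/m


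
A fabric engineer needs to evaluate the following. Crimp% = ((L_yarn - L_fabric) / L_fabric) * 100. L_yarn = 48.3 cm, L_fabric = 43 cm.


Formula: Crimp% = ((L_yarn - L_fabric) / L_fabric) * 100
Step 1: Extension = 48.3 - 43 = 5.3 cm
Step 2: Crimp% = (5.3 / 43) * 100
Step 3: Crimp% = 0.123256 * 100 = 12.3256% ≈ 12.3%

12.3%


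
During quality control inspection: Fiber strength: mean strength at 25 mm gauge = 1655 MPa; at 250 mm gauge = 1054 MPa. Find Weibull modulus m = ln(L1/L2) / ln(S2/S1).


Formula: m = ln(L1/L2) / ln(S2/S1)
Step 1: ln(L1/L2) = ln(25/250) = -2.30259
Step 2: S2/S1 = 1054/1655 = 0.63686
Step 3: ln(S2/S1) = ln(0.63686) = -0.45121
Step 4: m = -2.30259 / -0.45121 = 5.10

5.10 (Weibull m)


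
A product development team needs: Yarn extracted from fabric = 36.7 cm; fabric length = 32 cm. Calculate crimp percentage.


Formula: Crimp% = ((L_yarn - L_fabric) / L_fabric) * 100
Step 1: Extension = 36.7 - 32 = 4.7 cm
Step 2: Crimp% = (4.7 / 32) * 100
Step 3: Crimp% = 0.146875 * 100 = 14.6875% ≈ 14.7%

14.7%


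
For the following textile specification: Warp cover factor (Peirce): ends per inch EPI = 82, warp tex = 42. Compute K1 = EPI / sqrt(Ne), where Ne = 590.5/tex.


Formula: K1 = EPI / sqrt(Ne), with Ne = 590.5 / tex_warp
Step 1: Ne = 590.5 / 42 = 14.06
Step 2: sqrt(Ne) = sqrt(14.06) = 3.7497
Step 3: K1 = 82 / 3.7497 = 21.9

21.9


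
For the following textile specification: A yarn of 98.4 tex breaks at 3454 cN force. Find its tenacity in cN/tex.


Formula: Tenacity = Breaking force / Linear density
Tenacity = 3454 cN / 98.4 tex
Tenacity = 35.10 cN/tex

35.10 cN/tex


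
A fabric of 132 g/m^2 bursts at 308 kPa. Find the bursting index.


Formula: Bursting Index = Bursting Strength / Fabric GSM
BI = 308 kPa / 132 g/m^2
BI = 2.333 kPa/(g/m^2)

2.333 kPa/(g/m^2)


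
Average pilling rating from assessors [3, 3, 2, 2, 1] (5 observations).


Formula: Mean = sum / count
Sum = 3 + 3 + 2 + 2 + 1 = 11
Mean = 11 / 5 = 2.2

2.2


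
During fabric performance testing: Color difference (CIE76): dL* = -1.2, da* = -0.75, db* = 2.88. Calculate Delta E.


Formula: Delta E = sqrt(dL*^2 + da*^2 + db*^2)
Step 1: dL*^2 = (-1.2)^2 = 1.44
Step 2: da*^2 = (-0.75)^2 = 0.5625
Step 3: db*^2 = 2.88^2 = 8.2944
Step 4: Sum = 1.44 + 0.5625 + 8.2944 = 10.2969
Step 5: Delta E = sqrt(10.2969) = 3.21

3.21 Delta E


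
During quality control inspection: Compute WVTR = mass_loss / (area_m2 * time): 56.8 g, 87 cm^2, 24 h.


Formula: WVTR = mass_loss / (area * time)
Step 1: Convert area: 87 cm^2 = 0.0087 m^2
Step 2: WVTR = 56.8 g / (0.0087 m^2 * 24 h)
Step 3: WVTR = 56.8 / 0.2088 = 272.0 g/m^2/h

272.0 g/m^2/h


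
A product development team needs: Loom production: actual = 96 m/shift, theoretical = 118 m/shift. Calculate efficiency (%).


Formula: Efficiency% = (Actual output / Theoretical output) * 100
Efficiency% = (96 / 118) * 100
Efficiency% = 0.813559 * 100 = 81.3559% ≈ 81.4%

81.4%


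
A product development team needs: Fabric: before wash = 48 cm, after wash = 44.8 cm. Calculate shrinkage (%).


Formula: Shrinkage% = ((L_before - L_after) / L_before) * 100
Step 1: Shrinkage = 48 - 44.8 = 3.2 cm
Step 2: Shrinkage% = (3.2 / 48) * 100
Step 3: Shrinkage% = 0.066667 * 100 = 6.6667% ≈ 6.7%

6.7%


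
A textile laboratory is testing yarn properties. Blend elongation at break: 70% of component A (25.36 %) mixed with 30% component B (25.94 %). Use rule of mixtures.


Formula: Blend property = (fraction_A * property_A) + (fraction_B * property_B)
Step 1: Contribution A = 70/100 * 25.36 % = 17.752 %
Step 2: Contribution B = 30/100 * 25.94 % = 7.782 %
Step 3: Blend elongation at break = 17.752 + 7.782 = 25.534 %

25.534 %


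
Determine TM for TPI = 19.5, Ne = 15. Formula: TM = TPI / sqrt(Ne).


Formula: TM = TPI / sqrt(Ne)
Step 1: sqrt(Ne) = sqrt(15) = 3.873
Step 2: TM = 19.5 / 3.873 = 5.03

5.03 TM


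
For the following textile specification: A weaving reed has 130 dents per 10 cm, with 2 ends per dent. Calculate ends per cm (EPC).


Formula: EPC = (dents per 10 cm * ends per dent) / 10
Step 1: Total ends per 10 cm = 130 * 2 = 260
Step 2: EPC = 260 / 10 = 26.0 ends/cm

26.0 ends/cm


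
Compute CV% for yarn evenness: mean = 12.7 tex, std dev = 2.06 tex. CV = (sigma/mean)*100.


Formula: CV% = (standard deviation / mean) * 100
Step 1: Ratio = 2.06 / 12.7 = 0.162205
Step 2: CV% = 0.162205 * 100 = 16.2205% ≈ 16.2%

16.2%


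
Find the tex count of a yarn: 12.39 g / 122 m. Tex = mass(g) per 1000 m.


Formula: Tex = (mass_g / length_m) * 1000
Substituting: Tex = (12.39 / 122) * 1000
Intermediate: 12.39 / 122 = 0.10155738 g/m
Tex = 0.10155738 * 1000 = 101.56 tex

101.56 tex


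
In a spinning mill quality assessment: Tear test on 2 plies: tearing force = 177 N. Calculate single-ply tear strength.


Formula: Per-ply strength = Total force / Number of plies
Per-ply = 177 N / 2
Per-ply = 88.5 N

88.5 N


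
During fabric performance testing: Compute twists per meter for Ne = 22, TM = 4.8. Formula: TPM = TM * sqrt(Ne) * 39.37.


Formula: TPM = TM * sqrt(Ne) * 39.37
Step 1: sqrt(Ne) = sqrt(22) = 4.6904
Step 2: TM * sqrt(Ne) = 4.8 * 4.6904 = 22.5139
Step 3: TPM = 22.5139 * 39.37 = 886 twists/m

886 twists/m


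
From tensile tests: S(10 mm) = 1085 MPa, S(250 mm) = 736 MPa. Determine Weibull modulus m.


Formula: m = ln(L1/L2) / ln(S2/S1)
Step 1: ln(L1/L2) = ln(10/250) = -3.21888
Step 2: S2/S1 = 736/1085 = 0.67834
Step 3: ln(S2/S1) = ln(0.67834) = -0.38811
Step 4: m = -3.21888 / -0.38811 = 8.29

8.29 (Weibull m)


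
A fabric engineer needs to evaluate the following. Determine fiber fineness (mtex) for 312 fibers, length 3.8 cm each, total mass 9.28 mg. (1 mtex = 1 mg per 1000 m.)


Formula: fineness (mtex) = mass (mg) / total length (km) = (mass_mg / total_length_m) * 1000
Step 1: Convert fiber length: 3.8 cm = 0.038 m
Step 2: Total fiber length = 312 * 0.038 = 11.856 m
Step 3: Linear density = 9.28 mg / 11.856 m = 0.7827 mg/m
Step 4: fineness = 0.7827 * 1000 = 782.7 mtex

782.7 mtex


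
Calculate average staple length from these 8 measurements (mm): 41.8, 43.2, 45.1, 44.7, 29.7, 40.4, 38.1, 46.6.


Formula: Mean = sum of lengths / count
Sum = 41.8 + 43.2 + 45.1 + 44.7 + 29.7 + 40.4 + 38.1 + 46.6
Sum = 329.6 mm
Mean = 329.6 / 8 = 41.20 mm

41.20 mm


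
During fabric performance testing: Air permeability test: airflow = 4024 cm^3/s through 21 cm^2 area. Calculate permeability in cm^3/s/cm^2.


Formula: Air Permeability = Airflow / Test Area
AP = 4024 cm^3/s / 21 cm^2
AP = 191.6 cm^3/s/cm^2

191.6 cm^3/s/cm^2


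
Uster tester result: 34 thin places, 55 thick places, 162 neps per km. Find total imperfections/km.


Formula: Total = thin places + thick places + neps
Total = 34 + 55 + 162
Total = 251 imperfections/km

251 imperfections/km


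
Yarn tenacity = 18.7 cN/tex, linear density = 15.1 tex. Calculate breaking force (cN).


Formula: Breaking force = Tenacity * Linear density
F = 18.7 cN/tex * 15.1 tex
F = 282.37 cN

282.37 cN


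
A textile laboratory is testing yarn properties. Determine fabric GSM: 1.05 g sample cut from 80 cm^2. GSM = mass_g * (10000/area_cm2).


Formula: GSM = mass_g / area_m2
Step 1: Convert area: 80 cm^2 = 80 / 10000 = 0.008 m^2
Step 2: GSM = 1.05 g / 0.008 m^2 = 131.3 g/m^2

131.3 g/m^2


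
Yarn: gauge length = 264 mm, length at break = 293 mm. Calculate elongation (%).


Formula: Elongation (%) = ((L_break - L0) / L0) * 100
Step 1: Extension = 293 - 264 = 29 mm
Step 2: Elongation = (29 / 264) * 100
Step 3: Elongation = 0.109848 * 100 = 10.9848% ≈ 11.0%

11.0%


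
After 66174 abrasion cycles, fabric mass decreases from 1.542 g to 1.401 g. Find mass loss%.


Formula: Mass loss% = ((m_before - m_after) / m_before) * 100
Step 1: Mass loss = 1.542 - 1.401 = 0.141 g
Step 2: Ratio = 0.141 / 1.542 = 0.0914397
Step 3: Mass loss% = 0.0914397 * 100 = 9.14397% ≈ 9.14%

9.14%


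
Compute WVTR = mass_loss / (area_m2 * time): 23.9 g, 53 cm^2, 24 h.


Formula: WVTR = mass_loss / (area * time)
Step 1: Convert area: 53 cm^2 = 0.0053 m^2
Step 2: WVTR = 23.9 g / (0.0053 m^2 * 24 h)
Step 3: WVTR = 23.9 / 0.1272 = 187.9 g/m^2/h

187.9 g/m^2/h


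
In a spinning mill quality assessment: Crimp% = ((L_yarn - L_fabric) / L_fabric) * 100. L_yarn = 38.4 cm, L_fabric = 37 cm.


Formula: Crimp% = ((L_yarn - L_fabric) / L_fabric) * 100
Step 1: Extension = 38.4 - 37 = 1.4 cm
Step 2: Crimp% = (1.4 / 37) * 100
Step 3: Crimp% = 0.037838 * 100 = 3.7838% ≈ 3.8%

3.8%


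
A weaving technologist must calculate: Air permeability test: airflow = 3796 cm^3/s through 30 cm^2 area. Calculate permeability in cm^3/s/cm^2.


Formula: Air Permeability = Airflow / Test Area
AP = 3796 cm^3/s / 30 cm^2
AP = 126.5 cm^3/s/cm^2

126.5 cm^3/s/cm^2


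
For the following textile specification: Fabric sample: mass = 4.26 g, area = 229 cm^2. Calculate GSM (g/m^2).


Formula: GSM = mass_g / area_m2
Step 1: Convert area: 229 cm^2 = 229 / 10000 = 0.0229 m^2
Step 2: GSM = 4.26 g / 0.0229 m^2 = 186.0 g/m^2

186.0 g/m^2


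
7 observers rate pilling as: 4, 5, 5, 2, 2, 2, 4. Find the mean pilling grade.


Formula: Mean = sum / count
Sum = 4 + 5 + 5 + 2 + 2 + 2 + 4 = 24
Mean = 24 / 7 = 3.4

3.4


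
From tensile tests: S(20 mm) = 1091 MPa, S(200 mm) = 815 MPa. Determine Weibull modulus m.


Formula: m = ln(L1/L2) / ln(S2/S1)
Step 1: ln(L1/L2) = ln(20/200) = -2.30259
Step 2: S2/S1 = 815/1091 = 0.74702
Step 3: ln(S2/S1) = ln(0.74702) = -0.29166
Step 4: m = -2.30259 / -0.29166 = 7.89

7.89 (Weibull m)


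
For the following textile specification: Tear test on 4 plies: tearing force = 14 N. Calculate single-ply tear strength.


Formula: Per-ply strength = Total force / Number of plies
Per-ply = 14 N / 4
Per-ply = 3.5 N

3.5 N


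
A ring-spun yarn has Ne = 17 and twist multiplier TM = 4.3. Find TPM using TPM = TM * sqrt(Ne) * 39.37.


Formula: TPM = TM * sqrt(Ne) * 39.37
Step 1: sqrt(Ne) = sqrt(17) = 4.1231
Step 2: TM * sqrt(Ne) = 4.3 * 4.1231 = 17.7293
Step 3: TPM = 17.7293 * 39.37 = 698 twists/m

698 twists/m


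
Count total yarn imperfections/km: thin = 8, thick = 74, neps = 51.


Formula: Total = thin places + thick places + neps
Total = 8 + 74 + 51
Total = 133 imperfections/km

133 imperfections/km


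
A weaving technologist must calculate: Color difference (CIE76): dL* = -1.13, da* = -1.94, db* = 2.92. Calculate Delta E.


Formula: Delta E = sqrt(dL*^2 + da*^2 + db*^2)
Step 1: dL*^2 = (-1.13)^2 = 1.2769
Step 2: da*^2 = (-1.94)^2 = 3.7636
Step 3: db*^2 = 2.92^2 = 8.5264
Step 4: Sum = 1.2769 + 3.7636 + 8.5264 = 13.5669
Step 5: Delta E = sqrt(13.5669) = 3.68

3.68 Delta E


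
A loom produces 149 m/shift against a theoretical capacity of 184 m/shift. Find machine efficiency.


Formula: Efficiency% = (Actual output / Theoretical output) * 100
Efficiency% = (149 / 184) * 100
Efficiency% = 0.809783 * 100 = 80.9783% ≈ 81.0%

81.0%


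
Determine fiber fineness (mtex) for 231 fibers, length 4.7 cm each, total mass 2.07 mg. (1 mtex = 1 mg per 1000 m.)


Formula: fineness (mtex) = mass (mg) / total length (km) = (mass_mg / total_length_m) * 1000
Step 1: Convert fiber length: 4.7 cm = 0.047 m
Step 2: Total fiber length = 231 * 0.047 = 10.857 m
Step 3: Linear density = 2.07 mg / 10.857 m = 0.1907 mg/m
Step 4: fineness = 0.1907 * 1000 = 190.7 mtex

190.7 mtex


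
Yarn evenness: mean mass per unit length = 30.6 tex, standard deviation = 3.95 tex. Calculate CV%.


Formula: CV% = (standard deviation / mean) * 100
Step 1: Ratio = 3.95 / 30.6 = 0.129085
Step 2: CV% = 0.129085 * 100 = 12.9085% ≈ 12.9%

12.9%


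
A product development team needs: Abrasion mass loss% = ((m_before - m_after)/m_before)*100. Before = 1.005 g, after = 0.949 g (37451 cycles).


Formula: Mass loss% = ((m_before - m_after) / m_before) * 100
Step 1: Mass loss = 1.005 - 0.949 = 0.056 g
Step 2: Ratio = 0.056 / 1.005 = 0.0557214
Step 3: Mass loss% = 0.0557214 * 100 = 5.57214% ≈ 5.57%

5.57%


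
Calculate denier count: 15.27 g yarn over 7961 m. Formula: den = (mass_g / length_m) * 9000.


Formula: den = (mass_g / length_m) * 9000
Substituting: den = (15.27 / 7961) * 9000
Intermediate: 15.27 / 7961 = 0.0019181 g/m
den = 0.0019181 * 9000 = 17.3 denier

17.3 denier


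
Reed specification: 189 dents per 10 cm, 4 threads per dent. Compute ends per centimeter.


Formula: EPC = (dents per 10 cm * ends per dent) / 10
Step 1: Total ends per 10 cm = 189 * 4 = 756
Step 2: EPC = 756 / 10 = 75.6 ends/cm

75.6 ends/cm


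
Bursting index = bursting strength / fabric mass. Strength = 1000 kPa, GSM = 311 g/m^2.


Formula: Bursting Index = Bursting Strength / Fabric GSM
BI = 1000 kPa / 311 g/m^2
BI = 3.215 kPa/(g/m^2)

3.215 kPa/(g/m^2)


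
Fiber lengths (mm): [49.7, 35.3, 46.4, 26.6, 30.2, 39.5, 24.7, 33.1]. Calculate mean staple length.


Formula: Mean = sum of lengths / count
Sum = 49.7 + 35.3 + 46.4 + 26.6 + 30.2 + 39.5 + 24.7 + 33.1
Sum = 285.5 mm
Mean = 285.5 / 8 = 35.69 mm

35.69 mm


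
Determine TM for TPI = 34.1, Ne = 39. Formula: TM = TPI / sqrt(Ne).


Formula: TM = TPI / sqrt(Ne)
Step 1: sqrt(Ne) = sqrt(39) = 6.245
Step 2: TM = 34.1 / 6.245 = 5.46

5.46 TM


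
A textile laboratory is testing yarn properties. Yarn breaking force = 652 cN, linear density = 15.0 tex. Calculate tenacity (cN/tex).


Formula: Tenacity = Breaking force / Linear density
Tenacity = 652 cN / 15.0 tex
Tenacity = 43.47 cN/tex

43.47 cN/tex


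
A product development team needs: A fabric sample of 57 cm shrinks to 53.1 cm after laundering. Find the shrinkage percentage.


Formula: Shrinkage% = ((L_before - L_after) / L_before) * 100
Step 1: Shrinkage = 57 - 53.1 = 3.9 cm
Step 2: Shrinkage% = (3.9 / 57) * 100
Step 3: Shrinkage% = 0.068421 * 100 = 6.8421% ≈ 6.8%

6.8%


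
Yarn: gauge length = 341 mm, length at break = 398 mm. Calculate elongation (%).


Formula: Elongation (%) = ((L_break - L0) / L0) * 100
Step 1: Extension = 398 - 341 = 57 mm
Step 2: Elongation = (57 / 341) * 100
Step 3: Elongation = 0.167155 * 100 = 16.7155% ≈ 16.7%

16.7%


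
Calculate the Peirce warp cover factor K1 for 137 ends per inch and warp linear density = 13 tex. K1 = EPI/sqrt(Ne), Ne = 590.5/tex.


Formula: K1 = EPI / sqrt(Ne), with Ne = 590.5 / tex_warp
Step 1: Ne = 590.5 / 13 = 45.423
Step 2: sqrt(Ne) = sqrt(45.423) = 6.7397
Step 3: K1 = 137 / 6.7397 = 20.3

20.3


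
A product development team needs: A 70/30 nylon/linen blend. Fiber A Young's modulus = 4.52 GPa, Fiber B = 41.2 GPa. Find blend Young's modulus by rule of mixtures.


Formula: Blend property = (fraction_A * property_A) + (fraction_B * property_B)
Step 1: Contribution A = 70/100 * 4.52 GPa = 3.164 GPa
Step 2: Contribution B = 30/100 * 41.2 GPa = 12.36 GPa
Step 3: Blend Young's modulus = 3.164 + 12.36 = 15.524 GPa

15.524 GPa


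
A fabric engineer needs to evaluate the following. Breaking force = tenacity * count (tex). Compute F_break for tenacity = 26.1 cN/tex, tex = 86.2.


Formula: Breaking force = Tenacity * Linear density
F = 26.1 cN/tex * 86.2 tex
F = 2249.82 cN

2249.82 cN


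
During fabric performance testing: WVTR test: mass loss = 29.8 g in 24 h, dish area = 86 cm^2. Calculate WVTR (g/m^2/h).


Formula: WVTR = mass_loss / (area * time)
Step 1: Convert area: 86 cm^2 = 0.0086 m^2
Step 2: WVTR = 29.8 g / (0.0086 m^2 * 24 h)
Step 3: WVTR = 29.8 / 0.2064 = 144.4 g/m^2/h

144.4 g/m^2/h


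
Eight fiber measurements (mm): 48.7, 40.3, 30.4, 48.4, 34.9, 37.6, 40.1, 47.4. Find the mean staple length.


Formula: Mean = sum of lengths / count
Sum = 48.7 + 40.3 + 30.4 + 48.4 + 34.9 + 37.6 + 40.1 + 47.4
Sum = 327.8 mm
Mean = 327.8 / 8 = 40.98 mm

40.98 mm


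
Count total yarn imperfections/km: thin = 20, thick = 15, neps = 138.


Formula: Total = thin places + thick places + neps
Total = 20 + 15 + 138
Total = 173 imperfections/km

173 imperfections/km


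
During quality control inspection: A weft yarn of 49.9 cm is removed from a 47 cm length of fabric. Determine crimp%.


Formula: Crimp% = ((L_yarn - L_fabric) / L_fabric) * 100
Step 1: Extension = 49.9 - 47 = 2.9 cm
Step 2: Crimp% = (2.9 / 47) * 100
Step 3: Crimp% = 0.061702 * 100 = 6.1702% ≈ 6.2%

6.2%


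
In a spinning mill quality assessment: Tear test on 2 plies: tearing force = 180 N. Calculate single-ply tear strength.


Formula: Per-ply strength = Total force / Number of plies
Per-ply = 180 N / 2
Per-ply = 90 N

90 N


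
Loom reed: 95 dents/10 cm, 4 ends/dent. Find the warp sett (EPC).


Formula: EPC = (dents per 10 cm * ends per dent) / 10
Step 1: Total ends per 10 cm = 95 * 4 = 380
Step 2: EPC = 380 / 10 = 38.0 ends/cm

38.0 ends/cm


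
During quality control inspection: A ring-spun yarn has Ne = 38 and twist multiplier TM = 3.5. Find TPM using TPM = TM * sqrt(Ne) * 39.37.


Formula: TPM = TM * sqrt(Ne) * 39.37
Step 1: sqrt(Ne) = sqrt(38) = 6.1644
Step 2: TM * sqrt(Ne) = 3.5 * 6.1644 = 21.5754
Step 3: TPM = 21.5754 * 39.37 = 849 twists/m

849 twists/m


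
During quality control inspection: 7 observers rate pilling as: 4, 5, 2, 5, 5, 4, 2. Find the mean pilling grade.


Formula: Mean = sum / count
Sum = 4 + 5 + 2 + 5 + 5 + 4 + 2 = 27
Mean = 27 / 7 = 3.9

3.9


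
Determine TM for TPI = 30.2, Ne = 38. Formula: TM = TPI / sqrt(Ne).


Formula: TM = TPI / sqrt(Ne)
Step 1: sqrt(Ne) = sqrt(38) = 6.1644
Step 2: TM = 30.2 / 6.1644 = 4.90

4.90 TM


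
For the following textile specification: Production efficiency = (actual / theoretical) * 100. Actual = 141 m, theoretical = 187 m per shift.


Formula: Efficiency% = (Actual output / Theoretical output) * 100
Efficiency% = (141 / 187) * 100
Efficiency% = 0.754011 * 100 = 75.4011% ≈ 75.4%

75.4%


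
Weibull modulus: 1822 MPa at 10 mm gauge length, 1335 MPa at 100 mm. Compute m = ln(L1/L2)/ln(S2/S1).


Formula: m = ln(L1/L2) / ln(S2/S1)
Step 1: ln(L1/L2) = ln(10/100) = -2.30259
Step 2: S2/S1 = 1335/1822 = 0.73271
Step 3: ln(S2/S1) = ln(0.73271) = -0.31101
Step 4: m = -2.30259 / -0.31101 = 7.40

7.40 (Weibull m)


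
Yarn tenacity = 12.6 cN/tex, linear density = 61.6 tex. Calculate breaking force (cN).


Formula: Breaking force = Tenacity * Linear density
F = 12.6 cN/tex * 61.6 tex
F = 776.16 cN

776.16 cN


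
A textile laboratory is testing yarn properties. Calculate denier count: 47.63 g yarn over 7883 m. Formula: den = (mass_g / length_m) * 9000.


Formula: den = (mass_g / length_m) * 9000
Substituting: den = (47.63 / 7883) * 9000
Intermediate: 47.63 / 7883 = 0.00604212 g/m
den = 0.00604212 * 9000 = 54.4 denier

54.4 denier


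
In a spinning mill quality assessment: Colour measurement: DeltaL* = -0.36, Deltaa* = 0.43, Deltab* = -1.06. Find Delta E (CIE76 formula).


Formula: Delta E = sqrt(dL*^2 + da*^2 + db*^2)
Step 1: dL*^2 = (-0.36)^2 = 0.1296
Step 2: da*^2 = 0.43^2 = 0.1849
Step 3: db*^2 = (-1.06)^2 = 1.1236
Step 4: Sum = 0.1296 + 0.1849 + 1.1236 = 1.4381
Step 5: Delta E = sqrt(1.4381) = 1.2

1.2 Delta E


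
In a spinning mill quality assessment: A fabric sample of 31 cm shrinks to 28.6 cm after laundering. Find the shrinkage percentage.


Formula: Shrinkage% = ((L_before - L_after) / L_before) * 100
Step 1: Shrinkage = 31 - 28.6 = 2.4 cm
Step 2: Shrinkage% = (2.4 / 31) * 100
Step 3: Shrinkage% = 0.077419 * 100 = 7.7419% ≈ 7.7%

7.7%


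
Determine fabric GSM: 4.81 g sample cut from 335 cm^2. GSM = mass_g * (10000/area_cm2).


Formula: GSM = mass_g / area_m2
Step 1: Convert area: 335 cm^2 = 335 / 10000 = 0.0335 m^2
Step 2: GSM = 4.81 g / 0.0335 m^2 = 143.6 g/m^2

143.6 g/m^2


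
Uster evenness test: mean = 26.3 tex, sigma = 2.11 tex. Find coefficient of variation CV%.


Formula: CV% = (standard deviation / mean) * 100
Step 1: Ratio = 2.11 / 26.3 = 0.080228
Step 2: CV% = 0.080228 * 100 = 8.0228% ≈ 8.0%

8.0%


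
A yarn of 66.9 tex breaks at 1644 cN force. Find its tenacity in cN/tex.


Formula: Tenacity = Breaking force / Linear density
Tenacity = 1644 cN / 66.9 tex
Tenacity = 24.57 cN/tex

24.57 cN/tex


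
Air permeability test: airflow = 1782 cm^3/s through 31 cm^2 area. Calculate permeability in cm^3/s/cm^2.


Formula: Air Permeability = Airflow / Test Area
AP = 1782 cm^3/s / 31 cm^2
AP = 57.5 cm^3/s/cm^2

57.5 cm^3/s/cm^2


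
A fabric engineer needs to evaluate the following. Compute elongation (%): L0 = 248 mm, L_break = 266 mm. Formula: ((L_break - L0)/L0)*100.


Formula: Elongation (%) = ((L_break - L0) / L0) * 100
Step 1: Extension = 266 - 248 = 18 mm
Step 2: Elongation = (18 / 248) * 100
Step 3: Elongation = 0.072581 * 100 = 7.2581% ≈ 7.3%

7.3%


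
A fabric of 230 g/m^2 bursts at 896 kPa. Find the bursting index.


Formula: Bursting Index = Bursting Strength / Fabric GSM
BI = 896 kPa / 230 g/m^2
BI = 3.896 kPa/(g/m^2)

3.896 kPa/(g/m^2)


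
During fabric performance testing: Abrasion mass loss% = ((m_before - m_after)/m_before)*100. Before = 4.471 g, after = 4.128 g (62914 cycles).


Formula: Mass loss% = ((m_before - m_after) / m_before) * 100
Step 1: Mass loss = 4.471 - 4.128 = 0.343 g
Step 2: Ratio = 0.343 / 4.471 = 0.0767166
Step 3: Mass loss% = 0.0767166 * 100 = 7.67166% ≈ 7.67%

7.67%


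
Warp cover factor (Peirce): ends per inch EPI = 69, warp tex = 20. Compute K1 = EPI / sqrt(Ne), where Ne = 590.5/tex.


Formula: K1 = EPI / sqrt(Ne), with Ne = 590.5 / tex_warp
Step 1: Ne = 590.5 / 20 = 29.525
Step 2: sqrt(Ne) = sqrt(29.525) = 5.4337
Step 3: K1 = 69 / 5.4337 = 12.7

12.7


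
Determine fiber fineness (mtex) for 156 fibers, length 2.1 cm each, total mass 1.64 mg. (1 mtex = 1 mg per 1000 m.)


Formula: fineness (mtex) = mass (mg) / total length (km) = (mass_mg / total_length_m) * 1000
Step 1: Convert fiber length: 2.1 cm = 0.021 m
Step 2: Total fiber length = 156 * 0.021 = 3.276 m
Step 3: Linear density = 1.64 mg / 3.276 m = 0.5006 mg/m
Step 4: fineness = 0.5006 * 1000 = 500.6 mtex

500.6 mtex


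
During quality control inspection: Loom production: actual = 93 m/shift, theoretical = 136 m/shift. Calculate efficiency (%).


Formula: Efficiency% = (Actual output / Theoretical output) * 100
Efficiency% = (93 / 136) * 100
Efficiency% = 0.683824 * 100 = 68.3824% ≈ 68.4%

68.4%


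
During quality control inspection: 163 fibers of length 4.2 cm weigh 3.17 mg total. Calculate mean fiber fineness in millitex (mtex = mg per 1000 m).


Formula: fineness (mtex) = mass (mg) / total length (km) = (mass_mg / total_length_m) * 1000
Step 1: Convert fiber length: 4.2 cm = 0.042 m
Step 2: Total fiber length = 163 * 0.042 = 6.846 m
Step 3: Linear density = 3.17 mg / 6.846 m = 0.4630 mg/m
Step 4: fineness = 0.4630 * 1000 = 463.0 mtex

463.0 mtex


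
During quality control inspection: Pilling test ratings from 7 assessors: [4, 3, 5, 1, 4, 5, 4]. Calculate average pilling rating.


Formula: Mean = sum / count
Sum = 4 + 3 + 5 + 1 + 4 + 5 + 4 = 26
Mean = 26 / 7 = 3.7

3.7


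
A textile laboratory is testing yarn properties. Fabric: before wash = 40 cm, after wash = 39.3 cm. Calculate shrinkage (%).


Formula: Shrinkage% = ((L_before - L_after) / L_before) * 100
Step 1: Shrinkage = 40 - 39.3 = 0.7 cm
Step 2: Shrinkage% = (0.7 / 40) * 100
Step 3: Shrinkage% = 0.0175 * 100 = 1.75% ≈ 1.8%

1.8%


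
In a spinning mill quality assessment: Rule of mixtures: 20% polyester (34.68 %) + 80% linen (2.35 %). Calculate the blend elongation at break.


Formula: Blend property = (fraction_A * property_A) + (fraction_B * property_B)
Step 1: Contribution A = 20/100 * 34.68 % = 6.936 %
Step 2: Contribution B = 80/100 * 2.35 % = 1.88 %
Step 3: Blend elongation at break = 6.936 + 1.88 = 8.816 %

8.816 %


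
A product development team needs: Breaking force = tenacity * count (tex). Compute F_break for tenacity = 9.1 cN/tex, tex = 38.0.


Formula: Breaking force = Tenacity * Linear density
F = 9.1 cN/tex * 38.0 tex
F = 345.80 cN

345.80 cN


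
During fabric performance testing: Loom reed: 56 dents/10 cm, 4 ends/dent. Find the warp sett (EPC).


Formula: EPC = (dents per 10 cm * ends per dent) / 10
Step 1: Total ends per 10 cm = 56 * 4 = 224
Step 2: EPC = 224 / 10 = 22.4 ends/cm

22.4 ends/cm


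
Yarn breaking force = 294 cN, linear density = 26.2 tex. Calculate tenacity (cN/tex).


Formula: Tenacity = Breaking force / Linear density
Tenacity = 294 cN / 26.2 tex
Tenacity = 11.22 cN/tex

11.22 cN/tex


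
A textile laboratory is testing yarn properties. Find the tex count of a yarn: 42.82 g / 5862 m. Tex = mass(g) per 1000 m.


Formula: Tex = (mass_g / length_m) * 1000
Substituting: Tex = (42.82 / 5862) * 1000
Intermediate: 42.82 / 5862 = 0.00730467 g/m
Tex = 0.00730467 * 1000 = 7.30 tex

7.30 tex


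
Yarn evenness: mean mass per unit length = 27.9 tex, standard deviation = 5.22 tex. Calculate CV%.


Formula: CV% = (standard deviation / mean) * 100
Step 1: Ratio = 5.22 / 27.9 = 0.187097
Step 2: CV% = 0.187097 * 100 = 18.7097% ≈ 18.7%

18.7%


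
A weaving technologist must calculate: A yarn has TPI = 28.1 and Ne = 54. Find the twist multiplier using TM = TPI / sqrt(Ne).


Formula: TM = TPI / sqrt(Ne)
Step 1: sqrt(Ne) = sqrt(54) = 7.3485
Step 2: TM = 28.1 / 7.3485 = 3.82

3.82 TM


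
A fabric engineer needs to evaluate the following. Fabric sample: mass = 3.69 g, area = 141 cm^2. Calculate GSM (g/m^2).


Formula: GSM = mass_g / area_m2
Step 1: Convert area: 141 cm^2 = 141 / 10000 = 0.0141 m^2
Step 2: GSM = 3.69 g / 0.0141 m^2 = 261.7 g/m^2

261.7 g/m^2


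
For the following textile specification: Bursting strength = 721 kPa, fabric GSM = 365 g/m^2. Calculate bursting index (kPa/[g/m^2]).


Formula: Bursting Index = Bursting Strength / Fabric GSM
BI = 721 kPa / 365 g/m^2
BI = 1.975 kPa/(g/m^2)

1.975 kPa/(g/m^2)


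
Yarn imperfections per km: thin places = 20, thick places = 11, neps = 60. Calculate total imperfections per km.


Formula: Total = thin places + thick places + neps
Total = 20 + 11 + 60
Total = 91 imperfections/km

91 imperfections/km


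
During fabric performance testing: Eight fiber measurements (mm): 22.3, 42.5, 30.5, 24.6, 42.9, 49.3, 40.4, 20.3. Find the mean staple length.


Formula: Mean = sum of lengths / count
Sum = 22.3 + 42.5 + 30.5 + 24.6 + 42.9 + 49.3 + 40.4 + 20.3
Sum = 272.8 mm
Mean = 272.8 / 8 = 34.10 mm

34.10 mm


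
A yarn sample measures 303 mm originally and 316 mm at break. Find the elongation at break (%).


Formula: Elongation (%) = ((L_break - L0) / L0) * 100
Step 1: Extension = 316 - 303 = 13 mm
Step 2: Elongation = (13 / 303) * 100
Step 3: Elongation = 0.042904 * 100 = 4.2904% ≈ 4.3%

4.3%


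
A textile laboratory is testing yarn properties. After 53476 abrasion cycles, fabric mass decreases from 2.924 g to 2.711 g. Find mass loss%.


Formula: Mass loss% = ((m_before - m_after) / m_before) * 100
Step 1: Mass loss = 2.924 - 2.711 = 0.213 g
Step 2: Ratio = 0.213 / 2.924 = 0.0728454
Step 3: Mass loss% = 0.0728454 * 100 = 7.28454% ≈ 7.28%

7.28%


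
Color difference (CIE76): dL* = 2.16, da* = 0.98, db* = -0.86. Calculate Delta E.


Formula: Delta E = sqrt(dL*^2 + da*^2 + db*^2)
Step 1: dL*^2 = 2.16^2 = 4.6656
Step 2: da*^2 = 0.98^2 = 0.9604
Step 3: db*^2 = (-0.86)^2 = 0.7396
Step 4: Sum = 4.6656 + 0.9604 + 0.7396 = 6.3656
Step 5: Delta E = sqrt(6.3656) = 2.52

2.52 Delta E


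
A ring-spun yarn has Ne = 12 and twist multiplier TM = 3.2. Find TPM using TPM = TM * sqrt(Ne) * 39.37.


Formula: TPM = TM * sqrt(Ne) * 39.37
Step 1: sqrt(Ne) = sqrt(12) = 3.4641
Step 2: TM * sqrt(Ne) = 3.2 * 3.4641 = 11.0851
Step 3: TPM = 11.0851 * 39.37 = 436 twists/m

436 twists/m


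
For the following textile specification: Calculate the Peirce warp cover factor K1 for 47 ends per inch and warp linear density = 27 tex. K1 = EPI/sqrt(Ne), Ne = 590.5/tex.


Formula: K1 = EPI / sqrt(Ne), with Ne = 590.5 / tex_warp
Step 1: Ne = 590.5 / 27 = 21.87
Step 2: sqrt(Ne) = sqrt(21.87) = 4.6765
Step 3: K1 = 47 / 4.6765 = 10.1

10.1


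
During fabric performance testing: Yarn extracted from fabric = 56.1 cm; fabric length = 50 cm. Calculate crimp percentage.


Formula: Crimp% = ((L_yarn - L_fabric) / L_fabric) * 100
Step 1: Extension = 56.1 - 50 = 6.1 cm
Step 2: Crimp% = (6.1 / 50) * 100
Step 3: Crimp% = 0.122 * 100 = 12.2%

12.2%


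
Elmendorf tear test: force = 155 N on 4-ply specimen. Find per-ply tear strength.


Formula: Per-ply strength = Total force / Number of plies
Per-ply = 155 N / 4
Per-ply = 38.75 N

38.75 N


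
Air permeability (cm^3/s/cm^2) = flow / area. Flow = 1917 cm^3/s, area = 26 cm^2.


Formula: Air Permeability = Airflow / Test Area
AP = 1917 cm^3/s / 26 cm^2
AP = 73.7 cm^3/s/cm^2

73.7 cm^3/s/cm^2


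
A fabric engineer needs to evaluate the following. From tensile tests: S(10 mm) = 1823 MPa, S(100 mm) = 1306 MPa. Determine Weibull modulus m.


Formula: m = ln(L1/L2) / ln(S2/S1)
Step 1: ln(L1/L2) = ln(10/100) = -2.30259
Step 2: S2/S1 = 1306/1823 = 0.7164
Step 3: ln(S2/S1) = ln(0.7164) = -0.33352
Step 4: m = -2.30259 / -0.33352 = 6.90

6.90 (Weibull m)


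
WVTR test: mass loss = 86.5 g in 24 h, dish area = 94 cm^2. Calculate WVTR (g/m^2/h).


Formula: WVTR = mass_loss / (area * time)
Step 1: Convert area: 94 cm^2 = 0.0094 m^2
Step 2: WVTR = 86.5 g / (0.0094 m^2 * 24 h)
Step 3: WVTR = 86.5 / 0.2256 = 383.4 g/m^2/h

383.4 g/m^2/h


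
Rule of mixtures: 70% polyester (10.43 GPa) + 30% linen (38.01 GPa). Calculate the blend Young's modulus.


Formula: Blend property = (fraction_A * property_A) + (fraction_B * property_B)
Step 1: Contribution A = 70/100 * 10.43 GPa = 7.301 GPa
Step 2: Contribution B = 30/100 * 38.01 GPa = 11.403 GPa
Step 3: Blend Young's modulus = 7.301 + 11.403 = 18.704 GPa

18.704 GPa


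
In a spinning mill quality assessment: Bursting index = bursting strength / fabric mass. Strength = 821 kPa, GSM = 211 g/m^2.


Formula: Bursting Index = Bursting Strength / Fabric GSM
BI = 821 kPa / 211 g/m^2
BI = 3.891 kPa/(g/m^2)

3.891 kPa/(g/m^2)


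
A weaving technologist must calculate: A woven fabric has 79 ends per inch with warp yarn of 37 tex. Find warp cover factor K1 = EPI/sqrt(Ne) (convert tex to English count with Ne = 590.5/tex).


Formula: K1 = EPI / sqrt(Ne), with Ne = 590.5 / tex_warp
Step 1: Ne = 590.5 / 37 = 15.959
Step 2: sqrt(Ne) = sqrt(15.959) = 3.9949
Step 3: K1 = 79 / 3.9949 = 19.8

19.8


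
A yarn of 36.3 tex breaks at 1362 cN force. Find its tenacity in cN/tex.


Formula: Tenacity = Breaking force / Linear density
Tenacity = 1362 cN / 36.3 tex
Tenacity = 37.52 cN/tex

37.52 cN/tex


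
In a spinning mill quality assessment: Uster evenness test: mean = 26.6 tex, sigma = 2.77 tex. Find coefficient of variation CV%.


Formula: CV% = (standard deviation / mean) * 100
Step 1: Ratio = 2.77 / 26.6 = 0.104135
Step 2: CV% = 0.104135 * 100 = 10.4135% ≈ 10.4%

10.4%


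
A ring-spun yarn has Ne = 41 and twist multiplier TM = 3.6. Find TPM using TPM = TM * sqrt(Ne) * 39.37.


Formula: TPM = TM * sqrt(Ne) * 39.37
Step 1: sqrt(Ne) = sqrt(41) = 6.4031
Step 2: TM * sqrt(Ne) = 3.6 * 6.4031 = 23.0512
Step 3: TPM = 23.0512 * 39.37 = 908 twists/m

908 twists/m


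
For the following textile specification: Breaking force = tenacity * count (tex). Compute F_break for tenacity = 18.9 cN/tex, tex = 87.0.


Formula: Breaking force = Tenacity * Linear density
F = 18.9 cN/tex * 87.0 tex
F = 1644.30 cN

1644.30 cN


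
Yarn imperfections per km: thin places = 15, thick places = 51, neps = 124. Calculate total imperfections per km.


Formula: Total = thin places + thick places + neps
Total = 15 + 51 + 124
Total = 190 imperfections/km

190 imperfections/km
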